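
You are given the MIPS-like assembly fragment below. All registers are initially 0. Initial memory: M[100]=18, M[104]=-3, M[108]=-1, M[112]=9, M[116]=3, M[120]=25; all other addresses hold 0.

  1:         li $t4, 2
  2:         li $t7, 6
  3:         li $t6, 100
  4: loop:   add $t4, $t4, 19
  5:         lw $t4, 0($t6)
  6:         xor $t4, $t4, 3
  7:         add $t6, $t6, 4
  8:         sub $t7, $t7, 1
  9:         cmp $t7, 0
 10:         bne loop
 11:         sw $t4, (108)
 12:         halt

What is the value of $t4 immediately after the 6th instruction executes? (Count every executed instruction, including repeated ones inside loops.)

li $t4, 2 → $t4=2
li $t7, 6 → $t7=6
li $t6, 100 → $t6=100
add $t4, $t4, 19 → $t4=2+19=21
lw $t4, 0($t6) → $t4=M[100]=18
xor $t4, $t4, 3 → $t4=18^3=17
After step 6: $t4 = 17.

17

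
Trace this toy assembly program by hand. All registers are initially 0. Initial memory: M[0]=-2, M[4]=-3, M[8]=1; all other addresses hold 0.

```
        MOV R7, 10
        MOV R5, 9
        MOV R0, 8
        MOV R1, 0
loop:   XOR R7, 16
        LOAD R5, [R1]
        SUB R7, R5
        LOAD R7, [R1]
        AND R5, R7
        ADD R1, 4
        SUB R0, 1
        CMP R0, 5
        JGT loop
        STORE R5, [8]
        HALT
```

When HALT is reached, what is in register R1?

R7=10
R5=9
R0=8
R1=0
R7=10^16=26
R5=M[0]=-2
R7=26-(-2)=28
R7=M[0]=-2
R5=(-2)&(-2)=-2
R1=0+4=4
R0=8-1=7
CMP R0, 5  (cmp 7,5)
JGT loop: taken
R7=(-2)^16=-18
R5=M[4]=-3
R7=(-18)-(-3)=-15
R7=M[4]=-3
R5=(-3)&(-3)=-3
R1=4+4=8
R0=7-1=6
CMP R0, 5  (cmp 6,5)
JGT loop: taken
R7=(-3)^16=-19
R5=M[8]=1
R7=(-19)-1=-20
R7=M[8]=1
R5=1&1=1
R1=8+4=12
R0=6-1=5
CMP R0, 5  (cmp 5,5)
JGT loop: not taken
STORE R5, [8] → M[8]=1
halt.

12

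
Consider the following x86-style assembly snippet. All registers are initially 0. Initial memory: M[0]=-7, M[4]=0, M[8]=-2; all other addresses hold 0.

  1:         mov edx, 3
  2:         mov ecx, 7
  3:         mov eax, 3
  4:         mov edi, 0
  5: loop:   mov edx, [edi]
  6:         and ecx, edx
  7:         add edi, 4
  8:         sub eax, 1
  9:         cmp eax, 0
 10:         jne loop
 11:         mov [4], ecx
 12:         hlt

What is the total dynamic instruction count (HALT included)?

24

mov edx, 3 → edx=3
mov ecx, 7 → ecx=7
mov eax, 3 → eax=3
mov edi, 0 → edi=0
mov edx, [edi] → edx=M[0]=-7
and ecx, edx → ecx=7&(-7)=1
add edi, 4 → edi=0+4=4
sub eax, 1 → eax=3-1=2
cmp eax, 0  (cmp 2,0)
jne loop: taken
mov edx, [edi] → edx=M[4]=0
and ecx, edx → ecx=1&0=0
add edi, 4 → edi=4+4=8
sub eax, 1 → eax=2-1=1
cmp eax, 0  (cmp 1,0)
jne loop: taken
mov edx, [edi] → edx=M[8]=-2
and ecx, edx → ecx=0&(-2)=0
add edi, 4 → edi=8+4=12
sub eax, 1 → eax=1-1=0
cmp eax, 0  (cmp 0,0)
jne loop: not taken
mov [4], ecx → M[4]=0
halt.
Total executed instructions: 24.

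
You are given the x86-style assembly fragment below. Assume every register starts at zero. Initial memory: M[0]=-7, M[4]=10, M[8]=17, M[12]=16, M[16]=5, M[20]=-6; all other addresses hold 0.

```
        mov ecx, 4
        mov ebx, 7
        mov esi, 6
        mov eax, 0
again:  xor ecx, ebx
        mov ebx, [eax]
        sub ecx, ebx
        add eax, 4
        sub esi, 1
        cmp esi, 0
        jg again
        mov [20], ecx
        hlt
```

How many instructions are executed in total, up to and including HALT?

mov ecx, 4 → ecx=4
mov ebx, 7 → ebx=7
mov esi, 6 → esi=6
mov eax, 0 → eax=0
xor ecx, ebx → ecx=4^7=3
mov ebx, [eax] → ebx=M[0]=-7
sub ecx, ebx → ecx=3-(-7)=10
add eax, 4 → eax=0+4=4
sub esi, 1 → esi=6-1=5
cmp esi, 0  (cmp 5,0)
jg again: taken
xor ecx, ebx → ecx=10^(-7)=-13
mov ebx, [eax] → ebx=M[4]=10
sub ecx, ebx → ecx=(-13)-10=-23
add eax, 4 → eax=4+4=8
sub esi, 1 → esi=5-1=4
cmp esi, 0  (cmp 4,0)
jg again: taken
xor ecx, ebx → ecx=(-23)^10=-29
mov ebx, [eax] → ebx=M[8]=17
sub ecx, ebx → ecx=(-29)-17=-46
add eax, 4 → eax=8+4=12
sub esi, 1 → esi=4-1=3
cmp esi, 0  (cmp 3,0)
jg again: taken
xor ecx, ebx → ecx=(-46)^17=-61
mov ebx, [eax] → ebx=M[12]=16
sub ecx, ebx → ecx=(-61)-16=-77
add eax, 4 → eax=12+4=16
sub esi, 1 → esi=3-1=2
cmp esi, 0  (cmp 2,0)
jg again: taken
xor ecx, ebx → ecx=(-77)^16=-93
mov ebx, [eax] → ebx=M[16]=5
sub ecx, ebx → ecx=(-93)-5=-98
add eax, 4 → eax=16+4=20
sub esi, 1 → esi=2-1=1
cmp esi, 0  (cmp 1,0)
jg again: taken
xor ecx, ebx → ecx=(-98)^5=-101
mov ebx, [eax] → ebx=M[20]=-6
sub ecx, ebx → ecx=(-101)-(-6)=-95
add eax, 4 → eax=20+4=24
sub esi, 1 → esi=1-1=0
cmp esi, 0  (cmp 0,0)
jg again: not taken
mov [20], ecx → M[20]=-95
halt.
Total executed instructions: 48.

48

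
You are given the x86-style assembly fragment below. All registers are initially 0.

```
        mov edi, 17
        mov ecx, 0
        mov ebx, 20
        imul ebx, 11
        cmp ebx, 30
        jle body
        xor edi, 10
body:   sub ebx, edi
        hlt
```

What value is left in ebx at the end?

193

edi=17
ecx=0
ebx=20
ebx=20*11=220
cmp ebx, 30  (cmp 220,30)
jle body: not taken
edi=17^10=27
ebx=220-27=193
halt.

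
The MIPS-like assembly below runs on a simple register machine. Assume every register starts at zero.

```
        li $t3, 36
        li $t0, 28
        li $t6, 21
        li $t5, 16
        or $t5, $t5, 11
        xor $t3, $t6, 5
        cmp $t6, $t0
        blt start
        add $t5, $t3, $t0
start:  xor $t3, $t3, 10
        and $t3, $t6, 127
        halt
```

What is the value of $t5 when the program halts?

$t3=36
$t0=28
$t6=21
$t5=16
$t5=16|11=27
$t3=21^5=16
cmp $t6, $t0  (cmp 21,28)
blt start: taken
$t3=16^10=26
$t3=21&127=21
halt.

27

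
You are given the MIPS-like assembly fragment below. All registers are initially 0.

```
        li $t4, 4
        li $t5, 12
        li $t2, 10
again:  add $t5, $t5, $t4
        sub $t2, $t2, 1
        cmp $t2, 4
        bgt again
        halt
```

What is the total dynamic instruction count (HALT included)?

28

$t4=4
$t5=12
$t2=10
$t5=12+4=16
$t2=10-1=9
cmp $t2, 4  (cmp 9,4)
bgt again: taken
$t5=16+4=20
$t2=9-1=8
cmp $t2, 4  (cmp 8,4)
bgt again: taken
$t5=20+4=24
$t2=8-1=7
cmp $t2, 4  (cmp 7,4)
bgt again: taken
$t5=24+4=28
$t2=7-1=6
cmp $t2, 4  (cmp 6,4)
bgt again: taken
$t5=28+4=32
$t2=6-1=5
cmp $t2, 4  (cmp 5,4)
bgt again: taken
$t5=32+4=36
$t2=5-1=4
cmp $t2, 4  (cmp 4,4)
bgt again: not taken
halt.
Total executed instructions: 28.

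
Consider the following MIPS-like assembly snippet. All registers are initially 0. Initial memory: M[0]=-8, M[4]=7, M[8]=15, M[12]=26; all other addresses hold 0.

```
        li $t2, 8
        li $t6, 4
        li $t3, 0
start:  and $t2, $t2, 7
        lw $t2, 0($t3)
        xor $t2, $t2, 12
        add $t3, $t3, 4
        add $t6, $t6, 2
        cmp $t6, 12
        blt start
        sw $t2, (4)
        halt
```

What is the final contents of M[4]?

after li $t2, 8: $t2=8
after li $t6, 4: $t6=4
after li $t3, 0: $t3=0
after and $t2, $t2, 7: $t2=8&7=0
after lw $t2, 0($t3): $t2=M[0]=-8
after xor $t2, $t2, 12: $t2=(-8)^12=-12
after add $t3, $t3, 4: $t3=0+4=4
after add $t6, $t6, 2: $t6=4+2=6
cmp $t6, 12  (cmp 6,12)
blt start: taken
after and $t2, $t2, 7: $t2=(-12)&7=4
after lw $t2, 0($t3): $t2=M[4]=7
after xor $t2, $t2, 12: $t2=7^12=11
after add $t3, $t3, 4: $t3=4+4=8
after add $t6, $t6, 2: $t6=6+2=8
cmp $t6, 12  (cmp 8,12)
blt start: taken
after and $t2, $t2, 7: $t2=11&7=3
after lw $t2, 0($t3): $t2=M[8]=15
after xor $t2, $t2, 12: $t2=15^12=3
after add $t3, $t3, 4: $t3=8+4=12
after add $t6, $t6, 2: $t6=8+2=10
cmp $t6, 12  (cmp 10,12)
blt start: taken
after and $t2, $t2, 7: $t2=3&7=3
after lw $t2, 0($t3): $t2=M[12]=26
after xor $t2, $t2, 12: $t2=26^12=22
after add $t3, $t3, 4: $t3=12+4=16
after add $t6, $t6, 2: $t6=10+2=12
cmp $t6, 12  (cmp 12,12)
blt start: not taken
sw $t2, (4) → M[4]=22
halt.

22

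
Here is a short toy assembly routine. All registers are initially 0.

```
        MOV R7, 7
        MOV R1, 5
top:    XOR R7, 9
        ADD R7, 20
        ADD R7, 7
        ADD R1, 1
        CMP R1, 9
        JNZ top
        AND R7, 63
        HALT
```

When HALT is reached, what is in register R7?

R7=7
R1=5
R7=7^9=14
R7=14+20=34
R7=34+7=41
R1=5+1=6
CMP R1, 9  (cmp 6,9)
JNZ top: taken
R7=41^9=32
R7=32+20=52
R7=52+7=59
R1=6+1=7
CMP R1, 9  (cmp 7,9)
JNZ top: taken
R7=59^9=50
R7=50+20=70
R7=70+7=77
R1=7+1=8
CMP R1, 9  (cmp 8,9)
JNZ top: taken
R7=77^9=68
R7=68+20=88
R7=88+7=95
R1=8+1=9
CMP R1, 9  (cmp 9,9)
JNZ top: not taken
R7=95&63=31
halt.

31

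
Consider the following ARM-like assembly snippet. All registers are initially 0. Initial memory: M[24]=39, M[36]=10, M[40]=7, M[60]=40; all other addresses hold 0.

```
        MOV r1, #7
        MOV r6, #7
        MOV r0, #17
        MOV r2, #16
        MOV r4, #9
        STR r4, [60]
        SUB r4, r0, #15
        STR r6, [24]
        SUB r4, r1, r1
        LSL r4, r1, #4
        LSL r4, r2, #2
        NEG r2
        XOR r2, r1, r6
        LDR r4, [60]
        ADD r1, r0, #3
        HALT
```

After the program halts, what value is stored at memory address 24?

7

after MOV r1, #7: r1=7
after MOV r6, #7: r6=7
after MOV r0, #17: r0=17
after MOV r2, #16: r2=16
after MOV r4, #9: r4=9
STR r4, [60] → M[60]=9
after SUB r4, r0, #15: r4=17-15=2
STR r6, [24] → M[24]=7
after SUB r4, r1, r1: r4=7-7=0
after LSL r4, r1, #4: r4=7<<4=112
after LSL r4, r2, #2: r4=16<<2=64
after NEG r2: r2=-(16)=-16
after XOR r2, r1, r6: r2=7^7=0
after LDR r4, [60]: r4=M[60]=9
after ADD r1, r0, #3: r1=17+3=20
halt.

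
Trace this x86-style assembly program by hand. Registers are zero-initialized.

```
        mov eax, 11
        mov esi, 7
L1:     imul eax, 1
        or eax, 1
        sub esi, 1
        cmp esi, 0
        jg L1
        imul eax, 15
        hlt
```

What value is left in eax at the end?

after mov eax, 11: eax=11
after mov esi, 7: esi=7
after imul eax, 1: eax=11*1=11
after or eax, 1: eax=11|1=11
after sub esi, 1: esi=7-1=6
cmp esi, 0  (cmp 6,0)
jg L1: taken
after imul eax, 1: eax=11*1=11
after or eax, 1: eax=11|1=11
after sub esi, 1: esi=6-1=5
cmp esi, 0  (cmp 5,0)
jg L1: taken
after imul eax, 1: eax=11*1=11
after or eax, 1: eax=11|1=11
after sub esi, 1: esi=5-1=4
cmp esi, 0  (cmp 4,0)
jg L1: taken
after imul eax, 1: eax=11*1=11
after or eax, 1: eax=11|1=11
after sub esi, 1: esi=4-1=3
cmp esi, 0  (cmp 3,0)
jg L1: taken
after imul eax, 1: eax=11*1=11
after or eax, 1: eax=11|1=11
after sub esi, 1: esi=3-1=2
cmp esi, 0  (cmp 2,0)
jg L1: taken
after imul eax, 1: eax=11*1=11
after or eax, 1: eax=11|1=11
after sub esi, 1: esi=2-1=1
cmp esi, 0  (cmp 1,0)
jg L1: taken
after imul eax, 1: eax=11*1=11
after or eax, 1: eax=11|1=11
after sub esi, 1: esi=1-1=0
cmp esi, 0  (cmp 0,0)
jg L1: not taken
after imul eax, 15: eax=11*15=165
halt.

165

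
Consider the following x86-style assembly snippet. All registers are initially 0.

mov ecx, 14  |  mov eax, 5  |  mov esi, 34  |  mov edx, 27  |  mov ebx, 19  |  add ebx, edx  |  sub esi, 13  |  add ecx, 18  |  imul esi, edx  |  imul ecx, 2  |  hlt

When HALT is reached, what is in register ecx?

ecx=14
eax=5
esi=34
edx=27
ebx=19
ebx=19+27=46
esi=34-13=21
ecx=14+18=32
esi=21*27=567
ecx=32*2=64
halt.

64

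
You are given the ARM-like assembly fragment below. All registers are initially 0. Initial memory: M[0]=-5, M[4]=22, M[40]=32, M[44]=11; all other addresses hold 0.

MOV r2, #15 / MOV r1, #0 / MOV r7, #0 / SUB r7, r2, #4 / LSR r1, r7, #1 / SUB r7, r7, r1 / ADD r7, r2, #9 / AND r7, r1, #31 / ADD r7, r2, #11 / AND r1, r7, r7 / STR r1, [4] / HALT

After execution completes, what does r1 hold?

26

r2=15
r1=0
r7=0
r7=15-4=11
r1=11>>1=5
r7=11-5=6
r7=15+9=24
r7=5&31=5
r7=15+11=26
r1=26&26=26
STR r1, [4] → M[4]=26
halt.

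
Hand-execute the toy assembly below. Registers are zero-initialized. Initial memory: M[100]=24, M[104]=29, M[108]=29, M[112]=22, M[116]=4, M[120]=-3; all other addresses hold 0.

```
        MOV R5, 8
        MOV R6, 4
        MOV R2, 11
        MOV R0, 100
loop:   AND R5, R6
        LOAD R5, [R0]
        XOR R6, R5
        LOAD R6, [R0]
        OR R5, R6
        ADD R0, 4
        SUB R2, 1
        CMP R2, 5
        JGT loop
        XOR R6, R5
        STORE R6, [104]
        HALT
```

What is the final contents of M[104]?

R5=8
R6=4
R2=11
R0=100
R5=8&4=0
R5=M[100]=24
R6=4^24=28
R6=M[100]=24
R5=24|24=24
R0=100+4=104
R2=11-1=10
CMP R2, 5  (cmp 10,5)
JGT loop: taken
R5=24&24=24
R5=M[104]=29
R6=24^29=5
R6=M[104]=29
R5=29|29=29
R0=104+4=108
R2=10-1=9
CMP R2, 5  (cmp 9,5)
JGT loop: taken
R5=29&29=29
R5=M[108]=29
R6=29^29=0
R6=M[108]=29
R5=29|29=29
R0=108+4=112
R2=9-1=8
CMP R2, 5  (cmp 8,5)
JGT loop: taken
R5=29&29=29
R5=M[112]=22
R6=29^22=11
R6=M[112]=22
R5=22|22=22
R0=112+4=116
R2=8-1=7
CMP R2, 5  (cmp 7,5)
JGT loop: taken
R5=22&22=22
R5=M[116]=4
R6=22^4=18
R6=M[116]=4
R5=4|4=4
R0=116+4=120
R2=7-1=6
CMP R2, 5  (cmp 6,5)
JGT loop: taken
R5=4&4=4
R5=M[120]=-3
R6=4^(-3)=-7
R6=M[120]=-3
R5=(-3)|(-3)=-3
R0=120+4=124
R2=6-1=5
CMP R2, 5  (cmp 5,5)
JGT loop: not taken
R6=(-3)^(-3)=0
STORE R6, [104] → M[104]=0
halt.

0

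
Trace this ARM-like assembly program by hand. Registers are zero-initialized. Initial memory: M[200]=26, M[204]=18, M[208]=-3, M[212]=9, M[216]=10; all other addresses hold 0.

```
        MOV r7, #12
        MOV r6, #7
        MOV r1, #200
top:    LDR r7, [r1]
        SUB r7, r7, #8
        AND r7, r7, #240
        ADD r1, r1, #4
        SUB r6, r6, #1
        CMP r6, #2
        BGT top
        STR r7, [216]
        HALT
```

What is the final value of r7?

after MOV r7, #12: r7=12
after MOV r6, #7: r6=7
after MOV r1, #200: r1=200
after LDR r7, [r1]: r7=M[200]=26
after SUB r7, r7, #8: r7=26-8=18
after AND r7, r7, #240: r7=18&240=16
after ADD r1, r1, #4: r1=200+4=204
after SUB r6, r6, #1: r6=7-1=6
CMP r6, #2  (cmp 6,2)
BGT top: taken
after LDR r7, [r1]: r7=M[204]=18
after SUB r7, r7, #8: r7=18-8=10
after AND r7, r7, #240: r7=10&240=0
after ADD r1, r1, #4: r1=204+4=208
after SUB r6, r6, #1: r6=6-1=5
CMP r6, #2  (cmp 5,2)
BGT top: taken
after LDR r7, [r1]: r7=M[208]=-3
after SUB r7, r7, #8: r7=(-3)-8=-11
after AND r7, r7, #240: r7=(-11)&240=240
after ADD r1, r1, #4: r1=208+4=212
after SUB r6, r6, #1: r6=5-1=4
CMP r6, #2  (cmp 4,2)
BGT top: taken
after LDR r7, [r1]: r7=M[212]=9
after SUB r7, r7, #8: r7=9-8=1
after AND r7, r7, #240: r7=1&240=0
after ADD r1, r1, #4: r1=212+4=216
after SUB r6, r6, #1: r6=4-1=3
CMP r6, #2  (cmp 3,2)
BGT top: taken
after LDR r7, [r1]: r7=M[216]=10
after SUB r7, r7, #8: r7=10-8=2
after AND r7, r7, #240: r7=2&240=0
after ADD r1, r1, #4: r1=216+4=220
after SUB r6, r6, #1: r6=3-1=2
CMP r6, #2  (cmp 2,2)
BGT top: not taken
STR r7, [216] → M[216]=0
halt.

0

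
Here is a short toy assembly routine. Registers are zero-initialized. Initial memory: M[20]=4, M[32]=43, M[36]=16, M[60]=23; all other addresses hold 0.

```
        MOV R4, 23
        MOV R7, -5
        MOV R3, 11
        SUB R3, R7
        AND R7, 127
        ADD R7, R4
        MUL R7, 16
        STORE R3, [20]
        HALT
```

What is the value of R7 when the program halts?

MOV R4, 23 → R4=23
MOV R7, -5 → R7=-5
MOV R3, 11 → R3=11
SUB R3, R7 → R3=11-(-5)=16
AND R7, 127 → R7=(-5)&127=123
ADD R7, R4 → R7=123+23=146
MUL R7, 16 → R7=146*16=2336
STORE R3, [20] → M[20]=16
halt.

2336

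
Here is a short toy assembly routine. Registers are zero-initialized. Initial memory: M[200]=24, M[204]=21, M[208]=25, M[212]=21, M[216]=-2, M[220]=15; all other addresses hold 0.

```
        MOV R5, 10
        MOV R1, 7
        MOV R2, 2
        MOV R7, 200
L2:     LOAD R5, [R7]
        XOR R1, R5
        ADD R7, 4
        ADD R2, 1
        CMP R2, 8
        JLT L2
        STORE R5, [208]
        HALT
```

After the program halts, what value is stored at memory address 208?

15

MOV R5, 10 → R5=10
MOV R1, 7 → R1=7
MOV R2, 2 → R2=2
MOV R7, 200 → R7=200
LOAD R5, [R7] → R5=M[200]=24
XOR R1, R5 → R1=7^24=31
ADD R7, 4 → R7=200+4=204
ADD R2, 1 → R2=2+1=3
CMP R2, 8  (cmp 3,8)
JLT L2: taken
LOAD R5, [R7] → R5=M[204]=21
XOR R1, R5 → R1=31^21=10
ADD R7, 4 → R7=204+4=208
ADD R2, 1 → R2=3+1=4
CMP R2, 8  (cmp 4,8)
JLT L2: taken
LOAD R5, [R7] → R5=M[208]=25
XOR R1, R5 → R1=10^25=19
ADD R7, 4 → R7=208+4=212
ADD R2, 1 → R2=4+1=5
CMP R2, 8  (cmp 5,8)
JLT L2: taken
LOAD R5, [R7] → R5=M[212]=21
XOR R1, R5 → R1=19^21=6
ADD R7, 4 → R7=212+4=216
ADD R2, 1 → R2=5+1=6
CMP R2, 8  (cmp 6,8)
JLT L2: taken
LOAD R5, [R7] → R5=M[216]=-2
XOR R1, R5 → R1=6^(-2)=-8
ADD R7, 4 → R7=216+4=220
ADD R2, 1 → R2=6+1=7
CMP R2, 8  (cmp 7,8)
JLT L2: taken
LOAD R5, [R7] → R5=M[220]=15
XOR R1, R5 → R1=(-8)^15=-9
ADD R7, 4 → R7=220+4=224
ADD R2, 1 → R2=7+1=8
CMP R2, 8  (cmp 8,8)
JLT L2: not taken
STORE R5, [208] → M[208]=15
halt.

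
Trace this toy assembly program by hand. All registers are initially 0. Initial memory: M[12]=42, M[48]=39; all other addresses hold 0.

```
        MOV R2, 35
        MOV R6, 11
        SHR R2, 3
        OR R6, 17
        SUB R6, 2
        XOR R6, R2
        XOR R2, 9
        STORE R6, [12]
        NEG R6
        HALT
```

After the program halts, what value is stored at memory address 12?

29

after MOV R2, 35: R2=35
after MOV R6, 11: R6=11
after SHR R2, 3: R2=35>>3=4
after OR R6, 17: R6=11|17=27
after SUB R6, 2: R6=27-2=25
after XOR R6, R2: R6=25^4=29
after XOR R2, 9: R2=4^9=13
STORE R6, [12] → M[12]=29
after NEG R6: R6=-(29)=-29
halt.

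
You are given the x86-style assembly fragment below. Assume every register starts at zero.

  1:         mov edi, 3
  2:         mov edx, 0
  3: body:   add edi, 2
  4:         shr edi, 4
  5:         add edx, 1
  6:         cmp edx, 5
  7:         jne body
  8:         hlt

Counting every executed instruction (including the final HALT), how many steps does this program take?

edi=3
edx=0
edi=3+2=5
edi=5>>4=0
edx=0+1=1
cmp edx, 5  (cmp 1,5)
jne body: taken
edi=0+2=2
edi=2>>4=0
edx=1+1=2
cmp edx, 5  (cmp 2,5)
jne body: taken
edi=0+2=2
edi=2>>4=0
edx=2+1=3
cmp edx, 5  (cmp 3,5)
jne body: taken
edi=0+2=2
edi=2>>4=0
edx=3+1=4
cmp edx, 5  (cmp 4,5)
jne body: taken
edi=0+2=2
edi=2>>4=0
edx=4+1=5
cmp edx, 5  (cmp 5,5)
jne body: not taken
halt.
Total executed instructions: 28.

28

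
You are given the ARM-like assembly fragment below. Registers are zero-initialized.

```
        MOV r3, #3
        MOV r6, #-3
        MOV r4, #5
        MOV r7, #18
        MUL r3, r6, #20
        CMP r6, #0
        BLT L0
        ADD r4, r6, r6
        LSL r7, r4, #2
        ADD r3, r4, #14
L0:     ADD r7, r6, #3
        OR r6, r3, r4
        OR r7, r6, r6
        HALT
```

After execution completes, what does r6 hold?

-59

MOV r3, #3 → r3=3
MOV r6, #-3 → r6=-3
MOV r4, #5 → r4=5
MOV r7, #18 → r7=18
MUL r3, r6, #20 → r3=(-3)*20=-60
CMP r6, #0  (cmp -3,0)
BLT L0: taken
ADD r7, r6, #3 → r7=(-3)+3=0
OR r6, r3, r4 → r6=(-60)|5=-59
OR r7, r6, r6 → r7=(-59)|(-59)=-59
halt.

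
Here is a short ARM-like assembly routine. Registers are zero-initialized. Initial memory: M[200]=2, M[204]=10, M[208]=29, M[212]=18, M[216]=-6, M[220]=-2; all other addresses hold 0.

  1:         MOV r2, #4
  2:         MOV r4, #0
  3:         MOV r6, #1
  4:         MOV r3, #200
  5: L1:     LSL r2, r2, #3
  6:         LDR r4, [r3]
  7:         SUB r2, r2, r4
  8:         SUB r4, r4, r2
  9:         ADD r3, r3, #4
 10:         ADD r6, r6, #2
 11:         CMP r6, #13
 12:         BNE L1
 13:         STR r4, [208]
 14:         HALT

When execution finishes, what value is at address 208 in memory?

r2=4
r4=0
r6=1
r3=200
r2=4<<3=32
r4=M[200]=2
r2=32-2=30
r4=2-30=-28
r3=200+4=204
r6=1+2=3
CMP r6, #13  (cmp 3,13)
BNE L1: taken
r2=30<<3=240
r4=M[204]=10
r2=240-10=230
r4=10-230=-220
r3=204+4=208
r6=3+2=5
CMP r6, #13  (cmp 5,13)
BNE L1: taken
r2=230<<3=1840
r4=M[208]=29
r2=1840-29=1811
r4=29-1811=-1782
r3=208+4=212
r6=5+2=7
CMP r6, #13  (cmp 7,13)
BNE L1: taken
r2=1811<<3=14488
r4=M[212]=18
r2=14488-18=14470
r4=18-14470=-14452
r3=212+4=216
r6=7+2=9
CMP r6, #13  (cmp 9,13)
BNE L1: taken
r2=14470<<3=115760
r4=M[216]=-6
r2=115760-(-6)=115766
r4=(-6)-115766=-115772
r3=216+4=220
r6=9+2=11
CMP r6, #13  (cmp 11,13)
BNE L1: taken
r2=115766<<3=926128
r4=M[220]=-2
r2=926128-(-2)=926130
r4=(-2)-926130=-926132
r3=220+4=224
r6=11+2=13
CMP r6, #13  (cmp 13,13)
BNE L1: not taken
STR r4, [208] → M[208]=-926132
halt.

-926132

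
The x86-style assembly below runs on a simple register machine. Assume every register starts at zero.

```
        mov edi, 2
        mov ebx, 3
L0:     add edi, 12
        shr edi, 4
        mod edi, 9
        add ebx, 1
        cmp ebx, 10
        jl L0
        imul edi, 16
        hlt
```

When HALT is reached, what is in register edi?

edi=2
ebx=3
edi=2+12=14
edi=14>>4=0
edi=0%9=0
ebx=3+1=4
cmp ebx, 10  (cmp 4,10)
jl L0: taken
edi=0+12=12
edi=12>>4=0
edi=0%9=0
ebx=4+1=5
cmp ebx, 10  (cmp 5,10)
jl L0: taken
edi=0+12=12
edi=12>>4=0
edi=0%9=0
ebx=5+1=6
cmp ebx, 10  (cmp 6,10)
jl L0: taken
edi=0+12=12
edi=12>>4=0
edi=0%9=0
ebx=6+1=7
cmp ebx, 10  (cmp 7,10)
jl L0: taken
edi=0+12=12
edi=12>>4=0
edi=0%9=0
ebx=7+1=8
cmp ebx, 10  (cmp 8,10)
jl L0: taken
edi=0+12=12
edi=12>>4=0
edi=0%9=0
ebx=8+1=9
cmp ebx, 10  (cmp 9,10)
jl L0: taken
edi=0+12=12
edi=12>>4=0
edi=0%9=0
ebx=9+1=10
cmp ebx, 10  (cmp 10,10)
jl L0: not taken
edi=0*16=0
halt.

0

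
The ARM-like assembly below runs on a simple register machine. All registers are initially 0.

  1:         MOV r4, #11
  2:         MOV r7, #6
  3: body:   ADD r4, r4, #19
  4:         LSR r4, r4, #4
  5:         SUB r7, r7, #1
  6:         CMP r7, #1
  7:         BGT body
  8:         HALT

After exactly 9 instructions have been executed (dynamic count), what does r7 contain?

5

r4=11
r7=6
r4=11+19=30
r4=30>>4=1
r7=6-1=5
CMP r7, #1  (cmp 5,1)
BGT body: taken
r4=1+19=20
r4=20>>4=1
After step 9: r7 = 5.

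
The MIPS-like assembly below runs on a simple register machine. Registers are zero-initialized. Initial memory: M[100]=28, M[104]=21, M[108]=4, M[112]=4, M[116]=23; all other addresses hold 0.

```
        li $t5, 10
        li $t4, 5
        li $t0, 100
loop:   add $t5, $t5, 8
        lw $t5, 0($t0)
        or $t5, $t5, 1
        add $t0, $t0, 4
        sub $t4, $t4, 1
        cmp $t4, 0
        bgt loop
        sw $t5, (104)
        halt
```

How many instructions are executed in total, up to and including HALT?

after li $t5, 10: $t5=10
after li $t4, 5: $t4=5
after li $t0, 100: $t0=100
after add $t5, $t5, 8: $t5=10+8=18
after lw $t5, 0($t0): $t5=M[100]=28
after or $t5, $t5, 1: $t5=28|1=29
after add $t0, $t0, 4: $t0=100+4=104
after sub $t4, $t4, 1: $t4=5-1=4
cmp $t4, 0  (cmp 4,0)
bgt loop: taken
after add $t5, $t5, 8: $t5=29+8=37
after lw $t5, 0($t0): $t5=M[104]=21
after or $t5, $t5, 1: $t5=21|1=21
after add $t0, $t0, 4: $t0=104+4=108
after sub $t4, $t4, 1: $t4=4-1=3
cmp $t4, 0  (cmp 3,0)
bgt loop: taken
after add $t5, $t5, 8: $t5=21+8=29
after lw $t5, 0($t0): $t5=M[108]=4
after or $t5, $t5, 1: $t5=4|1=5
after add $t0, $t0, 4: $t0=108+4=112
after sub $t4, $t4, 1: $t4=3-1=2
cmp $t4, 0  (cmp 2,0)
bgt loop: taken
after add $t5, $t5, 8: $t5=5+8=13
after lw $t5, 0($t0): $t5=M[112]=4
after or $t5, $t5, 1: $t5=4|1=5
after add $t0, $t0, 4: $t0=112+4=116
after sub $t4, $t4, 1: $t4=2-1=1
cmp $t4, 0  (cmp 1,0)
bgt loop: taken
after add $t5, $t5, 8: $t5=5+8=13
after lw $t5, 0($t0): $t5=M[116]=23
after or $t5, $t5, 1: $t5=23|1=23
after add $t0, $t0, 4: $t0=116+4=120
after sub $t4, $t4, 1: $t4=1-1=0
cmp $t4, 0  (cmp 0,0)
bgt loop: not taken
sw $t5, (104) → M[104]=23
halt.
Total executed instructions: 40.

40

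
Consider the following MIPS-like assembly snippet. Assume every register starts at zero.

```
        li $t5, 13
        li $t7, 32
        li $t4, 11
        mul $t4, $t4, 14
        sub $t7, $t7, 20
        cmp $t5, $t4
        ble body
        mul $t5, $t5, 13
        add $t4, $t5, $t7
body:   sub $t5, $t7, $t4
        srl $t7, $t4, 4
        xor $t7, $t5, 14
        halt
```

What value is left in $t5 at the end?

after li $t5, 13: $t5=13
after li $t7, 32: $t7=32
after li $t4, 11: $t4=11
after mul $t4, $t4, 14: $t4=11*14=154
after sub $t7, $t7, 20: $t7=32-20=12
cmp $t5, $t4  (cmp 13,154)
ble body: taken
after sub $t5, $t7, $t4: $t5=12-154=-142
after srl $t7, $t4, 4: $t7=154>>4=9
after xor $t7, $t5, 14: $t7=(-142)^14=-132
halt.

-142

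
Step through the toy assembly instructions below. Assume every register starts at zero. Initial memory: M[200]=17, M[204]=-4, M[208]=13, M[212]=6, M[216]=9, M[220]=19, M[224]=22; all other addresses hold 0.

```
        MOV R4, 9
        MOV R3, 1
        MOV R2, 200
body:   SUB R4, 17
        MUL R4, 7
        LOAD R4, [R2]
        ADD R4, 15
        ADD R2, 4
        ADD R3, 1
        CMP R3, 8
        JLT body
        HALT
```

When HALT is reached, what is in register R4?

37

MOV R4, 9 → R4=9
MOV R3, 1 → R3=1
MOV R2, 200 → R2=200
SUB R4, 17 → R4=9-17=-8
MUL R4, 7 → R4=(-8)*7=-56
LOAD R4, [R2] → R4=M[200]=17
ADD R4, 15 → R4=17+15=32
ADD R2, 4 → R2=200+4=204
ADD R3, 1 → R3=1+1=2
CMP R3, 8  (cmp 2,8)
JLT body: taken
SUB R4, 17 → R4=32-17=15
MUL R4, 7 → R4=15*7=105
LOAD R4, [R2] → R4=M[204]=-4
ADD R4, 15 → R4=(-4)+15=11
ADD R2, 4 → R2=204+4=208
ADD R3, 1 → R3=2+1=3
CMP R3, 8  (cmp 3,8)
JLT body: taken
SUB R4, 17 → R4=11-17=-6
MUL R4, 7 → R4=(-6)*7=-42
LOAD R4, [R2] → R4=M[208]=13
ADD R4, 15 → R4=13+15=28
ADD R2, 4 → R2=208+4=212
ADD R3, 1 → R3=3+1=4
CMP R3, 8  (cmp 4,8)
JLT body: taken
SUB R4, 17 → R4=28-17=11
MUL R4, 7 → R4=11*7=77
LOAD R4, [R2] → R4=M[212]=6
ADD R4, 15 → R4=6+15=21
ADD R2, 4 → R2=212+4=216
ADD R3, 1 → R3=4+1=5
CMP R3, 8  (cmp 5,8)
JLT body: taken
SUB R4, 17 → R4=21-17=4
MUL R4, 7 → R4=4*7=28
LOAD R4, [R2] → R4=M[216]=9
ADD R4, 15 → R4=9+15=24
ADD R2, 4 → R2=216+4=220
ADD R3, 1 → R3=5+1=6
CMP R3, 8  (cmp 6,8)
JLT body: taken
SUB R4, 17 → R4=24-17=7
MUL R4, 7 → R4=7*7=49
LOAD R4, [R2] → R4=M[220]=19
ADD R4, 15 → R4=19+15=34
ADD R2, 4 → R2=220+4=224
ADD R3, 1 → R3=6+1=7
CMP R3, 8  (cmp 7,8)
JLT body: taken
SUB R4, 17 → R4=34-17=17
MUL R4, 7 → R4=17*7=119
LOAD R4, [R2] → R4=M[224]=22
ADD R4, 15 → R4=22+15=37
ADD R2, 4 → R2=224+4=228
ADD R3, 1 → R3=7+1=8
CMP R3, 8  (cmp 8,8)
JLT body: not taken
halt.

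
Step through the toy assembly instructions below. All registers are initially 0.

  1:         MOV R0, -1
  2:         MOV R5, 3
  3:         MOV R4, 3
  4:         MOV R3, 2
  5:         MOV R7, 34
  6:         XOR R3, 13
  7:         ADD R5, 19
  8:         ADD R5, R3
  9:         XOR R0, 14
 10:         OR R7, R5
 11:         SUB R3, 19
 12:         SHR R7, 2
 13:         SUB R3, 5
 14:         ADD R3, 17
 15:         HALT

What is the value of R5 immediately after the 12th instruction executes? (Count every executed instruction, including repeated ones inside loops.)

37

MOV R0, -1 → R0=-1
MOV R5, 3 → R5=3
MOV R4, 3 → R4=3
MOV R3, 2 → R3=2
MOV R7, 34 → R7=34
XOR R3, 13 → R3=2^13=15
ADD R5, 19 → R5=3+19=22
ADD R5, R3 → R5=22+15=37
XOR R0, 14 → R0=(-1)^14=-15
OR R7, R5 → R7=34|37=39
SUB R3, 19 → R3=15-19=-4
SHR R7, 2 → R7=39>>2=9
After step 12: R5 = 37.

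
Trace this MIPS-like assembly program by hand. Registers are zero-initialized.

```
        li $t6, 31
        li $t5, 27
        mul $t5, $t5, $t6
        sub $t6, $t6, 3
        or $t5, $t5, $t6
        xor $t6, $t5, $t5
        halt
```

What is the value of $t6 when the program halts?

li $t6, 31 → $t6=31
li $t5, 27 → $t5=27
mul $t5, $t5, $t6 → $t5=27*31=837
sub $t6, $t6, 3 → $t6=31-3=28
or $t5, $t5, $t6 → $t5=837|28=861
xor $t6, $t5, $t5 → $t6=861^861=0
halt.

0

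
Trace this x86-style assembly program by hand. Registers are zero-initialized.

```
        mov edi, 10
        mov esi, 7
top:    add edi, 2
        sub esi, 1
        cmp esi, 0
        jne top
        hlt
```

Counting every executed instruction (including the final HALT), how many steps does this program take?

after mov edi, 10: edi=10
after mov esi, 7: esi=7
after add edi, 2: edi=10+2=12
after sub esi, 1: esi=7-1=6
cmp esi, 0  (cmp 6,0)
jne top: taken
after add edi, 2: edi=12+2=14
after sub esi, 1: esi=6-1=5
cmp esi, 0  (cmp 5,0)
jne top: taken
after add edi, 2: edi=14+2=16
after sub esi, 1: esi=5-1=4
cmp esi, 0  (cmp 4,0)
jne top: taken
after add edi, 2: edi=16+2=18
after sub esi, 1: esi=4-1=3
cmp esi, 0  (cmp 3,0)
jne top: taken
after add edi, 2: edi=18+2=20
after sub esi, 1: esi=3-1=2
cmp esi, 0  (cmp 2,0)
jne top: taken
after add edi, 2: edi=20+2=22
after sub esi, 1: esi=2-1=1
cmp esi, 0  (cmp 1,0)
jne top: taken
after add edi, 2: edi=22+2=24
after sub esi, 1: esi=1-1=0
cmp esi, 0  (cmp 0,0)
jne top: not taken
halt.
Total executed instructions: 31.

31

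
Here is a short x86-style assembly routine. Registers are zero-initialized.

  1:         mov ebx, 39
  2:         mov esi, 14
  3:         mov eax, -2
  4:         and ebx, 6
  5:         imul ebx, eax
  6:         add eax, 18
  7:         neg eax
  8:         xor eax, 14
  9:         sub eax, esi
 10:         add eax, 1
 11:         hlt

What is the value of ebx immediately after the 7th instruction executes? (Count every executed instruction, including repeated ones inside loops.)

mov ebx, 39 → ebx=39
mov esi, 14 → esi=14
mov eax, -2 → eax=-2
and ebx, 6 → ebx=39&6=6
imul ebx, eax → ebx=6*(-2)=-12
add eax, 18 → eax=(-2)+18=16
neg eax → eax=-(16)=-16
After step 7: ebx = -12.

-12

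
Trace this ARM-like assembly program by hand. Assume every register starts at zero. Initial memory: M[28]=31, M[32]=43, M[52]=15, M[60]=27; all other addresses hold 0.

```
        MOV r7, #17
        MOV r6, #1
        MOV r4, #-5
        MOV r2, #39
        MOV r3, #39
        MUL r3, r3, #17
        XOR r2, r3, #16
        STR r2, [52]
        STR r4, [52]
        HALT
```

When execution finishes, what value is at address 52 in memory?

-5

MOV r7, #17 → r7=17
MOV r6, #1 → r6=1
MOV r4, #-5 → r4=-5
MOV r2, #39 → r2=39
MOV r3, #39 → r3=39
MUL r3, r3, #17 → r3=39*17=663
XOR r2, r3, #16 → r2=663^16=647
STR r2, [52] → M[52]=647
STR r4, [52] → M[52]=-5
halt.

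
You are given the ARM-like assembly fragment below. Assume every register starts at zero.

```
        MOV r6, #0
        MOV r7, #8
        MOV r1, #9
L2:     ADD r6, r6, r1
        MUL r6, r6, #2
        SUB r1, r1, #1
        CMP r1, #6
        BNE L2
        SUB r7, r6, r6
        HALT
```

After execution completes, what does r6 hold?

MOV r6, #0 → r6=0
MOV r7, #8 → r7=8
MOV r1, #9 → r1=9
ADD r6, r6, r1 → r6=0+9=9
MUL r6, r6, #2 → r6=9*2=18
SUB r1, r1, #1 → r1=9-1=8
CMP r1, #6  (cmp 8,6)
BNE L2: taken
ADD r6, r6, r1 → r6=18+8=26
MUL r6, r6, #2 → r6=26*2=52
SUB r1, r1, #1 → r1=8-1=7
CMP r1, #6  (cmp 7,6)
BNE L2: taken
ADD r6, r6, r1 → r6=52+7=59
MUL r6, r6, #2 → r6=59*2=118
SUB r1, r1, #1 → r1=7-1=6
CMP r1, #6  (cmp 6,6)
BNE L2: not taken
SUB r7, r6, r6 → r7=118-118=0
halt.

118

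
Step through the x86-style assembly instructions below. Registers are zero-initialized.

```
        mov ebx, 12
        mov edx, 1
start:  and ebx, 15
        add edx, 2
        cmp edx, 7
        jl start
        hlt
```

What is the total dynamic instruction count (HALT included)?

15

ebx=12
edx=1
ebx=12&15=12
edx=1+2=3
cmp edx, 7  (cmp 3,7)
jl start: taken
ebx=12&15=12
edx=3+2=5
cmp edx, 7  (cmp 5,7)
jl start: taken
ebx=12&15=12
edx=5+2=7
cmp edx, 7  (cmp 7,7)
jl start: not taken
halt.
Total executed instructions: 15.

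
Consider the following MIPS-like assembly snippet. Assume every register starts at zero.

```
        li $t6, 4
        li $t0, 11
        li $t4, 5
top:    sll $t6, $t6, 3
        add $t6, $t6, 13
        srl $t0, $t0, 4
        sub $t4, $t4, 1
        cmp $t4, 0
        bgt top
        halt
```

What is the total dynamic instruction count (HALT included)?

34

$t6=4
$t0=11
$t4=5
$t6=4<<3=32
$t6=32+13=45
$t0=11>>4=0
$t4=5-1=4
cmp $t4, 0  (cmp 4,0)
bgt top: taken
$t6=45<<3=360
$t6=360+13=373
$t0=0>>4=0
$t4=4-1=3
cmp $t4, 0  (cmp 3,0)
bgt top: taken
$t6=373<<3=2984
$t6=2984+13=2997
$t0=0>>4=0
$t4=3-1=2
cmp $t4, 0  (cmp 2,0)
bgt top: taken
$t6=2997<<3=23976
$t6=23976+13=23989
$t0=0>>4=0
$t4=2-1=1
cmp $t4, 0  (cmp 1,0)
bgt top: taken
$t6=23989<<3=191912
$t6=191912+13=191925
$t0=0>>4=0
$t4=1-1=0
cmp $t4, 0  (cmp 0,0)
bgt top: not taken
halt.
Total executed instructions: 34.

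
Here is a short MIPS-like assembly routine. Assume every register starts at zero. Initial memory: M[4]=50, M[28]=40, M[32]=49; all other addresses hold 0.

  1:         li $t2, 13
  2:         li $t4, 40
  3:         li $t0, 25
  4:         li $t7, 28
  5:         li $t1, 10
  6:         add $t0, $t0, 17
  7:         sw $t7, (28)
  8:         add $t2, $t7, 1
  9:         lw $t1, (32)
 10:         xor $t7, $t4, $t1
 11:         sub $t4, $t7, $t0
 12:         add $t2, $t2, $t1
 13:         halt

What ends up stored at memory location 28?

28

$t2=13
$t4=40
$t0=25
$t7=28
$t1=10
$t0=25+17=42
sw $t7, (28) → M[28]=28
$t2=28+1=29
$t1=M[32]=49
$t7=40^49=25
$t4=25-42=-17
$t2=29+49=78
halt.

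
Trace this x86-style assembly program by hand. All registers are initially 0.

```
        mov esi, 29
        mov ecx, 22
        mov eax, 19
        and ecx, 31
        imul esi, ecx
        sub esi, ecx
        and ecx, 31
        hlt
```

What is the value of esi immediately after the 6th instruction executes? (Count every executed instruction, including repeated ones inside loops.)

esi=29
ecx=22
eax=19
ecx=22&31=22
esi=29*22=638
esi=638-22=616
After step 6: esi = 616.

616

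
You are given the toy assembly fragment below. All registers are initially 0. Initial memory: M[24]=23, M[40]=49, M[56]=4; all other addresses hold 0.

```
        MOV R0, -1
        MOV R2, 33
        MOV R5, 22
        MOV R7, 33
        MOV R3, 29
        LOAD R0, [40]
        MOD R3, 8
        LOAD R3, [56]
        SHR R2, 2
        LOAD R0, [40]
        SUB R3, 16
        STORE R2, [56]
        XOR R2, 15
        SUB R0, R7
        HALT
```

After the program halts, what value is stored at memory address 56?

R0=-1
R2=33
R5=22
R7=33
R3=29
R0=M[40]=49
R3=29%8=5
R3=M[56]=4
R2=33>>2=8
R0=M[40]=49
R3=4-16=-12
STORE R2, [56] → M[56]=8
R2=8^15=7
R0=49-33=16
halt.

8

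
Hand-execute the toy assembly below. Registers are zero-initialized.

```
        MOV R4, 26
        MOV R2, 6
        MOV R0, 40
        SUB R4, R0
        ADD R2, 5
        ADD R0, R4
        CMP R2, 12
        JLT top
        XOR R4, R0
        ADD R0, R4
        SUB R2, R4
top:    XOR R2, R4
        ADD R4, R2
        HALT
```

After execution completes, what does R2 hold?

MOV R4, 26 → R4=26
MOV R2, 6 → R2=6
MOV R0, 40 → R0=40
SUB R4, R0 → R4=26-40=-14
ADD R2, 5 → R2=6+5=11
ADD R0, R4 → R0=40+(-14)=26
CMP R2, 12  (cmp 11,12)
JLT top: taken
XOR R2, R4 → R2=11^(-14)=-7
ADD R4, R2 → R4=(-14)+(-7)=-21
halt.

-7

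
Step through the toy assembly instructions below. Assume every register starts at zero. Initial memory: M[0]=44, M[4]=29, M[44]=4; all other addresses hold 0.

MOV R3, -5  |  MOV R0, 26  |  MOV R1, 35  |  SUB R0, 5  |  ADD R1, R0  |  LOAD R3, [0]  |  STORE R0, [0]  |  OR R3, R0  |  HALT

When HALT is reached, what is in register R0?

21

R3=-5
R0=26
R1=35
R0=26-5=21
R1=35+21=56
R3=M[0]=44
STORE R0, [0] → M[0]=21
R3=44|21=61
halt.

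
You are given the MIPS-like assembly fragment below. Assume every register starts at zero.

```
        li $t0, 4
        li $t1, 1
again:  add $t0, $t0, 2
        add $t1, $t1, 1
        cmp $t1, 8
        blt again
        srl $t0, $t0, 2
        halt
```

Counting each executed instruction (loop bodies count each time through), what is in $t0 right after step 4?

6

li $t0, 4 → $t0=4
li $t1, 1 → $t1=1
add $t0, $t0, 2 → $t0=4+2=6
add $t1, $t1, 1 → $t1=1+1=2
After step 4: $t0 = 6.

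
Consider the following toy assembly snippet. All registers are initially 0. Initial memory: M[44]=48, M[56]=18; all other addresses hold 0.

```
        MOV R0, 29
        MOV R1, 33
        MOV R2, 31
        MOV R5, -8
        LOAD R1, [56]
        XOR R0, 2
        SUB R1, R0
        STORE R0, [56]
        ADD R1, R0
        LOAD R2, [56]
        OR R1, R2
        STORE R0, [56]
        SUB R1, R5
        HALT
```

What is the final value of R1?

39

MOV R0, 29 → R0=29
MOV R1, 33 → R1=33
MOV R2, 31 → R2=31
MOV R5, -8 → R5=-8
LOAD R1, [56] → R1=M[56]=18
XOR R0, 2 → R0=29^2=31
SUB R1, R0 → R1=18-31=-13
STORE R0, [56] → M[56]=31
ADD R1, R0 → R1=(-13)+31=18
LOAD R2, [56] → R2=M[56]=31
OR R1, R2 → R1=18|31=31
STORE R0, [56] → M[56]=31
SUB R1, R5 → R1=31-(-8)=39
halt.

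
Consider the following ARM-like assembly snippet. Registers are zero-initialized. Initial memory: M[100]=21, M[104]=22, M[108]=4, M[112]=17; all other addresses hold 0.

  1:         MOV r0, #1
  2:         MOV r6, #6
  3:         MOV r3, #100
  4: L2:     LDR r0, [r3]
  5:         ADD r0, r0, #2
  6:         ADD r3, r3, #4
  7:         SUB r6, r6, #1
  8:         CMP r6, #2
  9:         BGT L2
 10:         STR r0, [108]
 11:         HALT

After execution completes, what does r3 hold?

116

after MOV r0, #1: r0=1
after MOV r6, #6: r6=6
after MOV r3, #100: r3=100
after LDR r0, [r3]: r0=M[100]=21
after ADD r0, r0, #2: r0=21+2=23
after ADD r3, r3, #4: r3=100+4=104
after SUB r6, r6, #1: r6=6-1=5
CMP r6, #2  (cmp 5,2)
BGT L2: taken
after LDR r0, [r3]: r0=M[104]=22
after ADD r0, r0, #2: r0=22+2=24
after ADD r3, r3, #4: r3=104+4=108
after SUB r6, r6, #1: r6=5-1=4
CMP r6, #2  (cmp 4,2)
BGT L2: taken
after LDR r0, [r3]: r0=M[108]=4
after ADD r0, r0, #2: r0=4+2=6
after ADD r3, r3, #4: r3=108+4=112
after SUB r6, r6, #1: r6=4-1=3
CMP r6, #2  (cmp 3,2)
BGT L2: taken
after LDR r0, [r3]: r0=M[112]=17
after ADD r0, r0, #2: r0=17+2=19
after ADD r3, r3, #4: r3=112+4=116
after SUB r6, r6, #1: r6=3-1=2
CMP r6, #2  (cmp 2,2)
BGT L2: not taken
STR r0, [108] → M[108]=19
halt.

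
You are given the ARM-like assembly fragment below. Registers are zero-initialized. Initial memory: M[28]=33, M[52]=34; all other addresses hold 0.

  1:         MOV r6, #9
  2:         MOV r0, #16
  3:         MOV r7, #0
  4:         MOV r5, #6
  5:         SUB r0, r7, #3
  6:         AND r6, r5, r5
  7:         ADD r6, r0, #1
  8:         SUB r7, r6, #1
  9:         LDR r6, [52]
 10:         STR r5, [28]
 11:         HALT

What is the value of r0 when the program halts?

r6=9
r0=16
r7=0
r5=6
r0=0-3=-3
r6=6&6=6
r6=(-3)+1=-2
r7=(-2)-1=-3
r6=M[52]=34
STR r5, [28] → M[28]=6
halt.

-3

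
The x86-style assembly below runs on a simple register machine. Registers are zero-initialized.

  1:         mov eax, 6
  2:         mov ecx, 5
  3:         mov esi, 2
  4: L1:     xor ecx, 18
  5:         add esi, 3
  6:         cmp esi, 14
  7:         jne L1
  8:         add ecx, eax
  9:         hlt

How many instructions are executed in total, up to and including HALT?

mov eax, 6 → eax=6
mov ecx, 5 → ecx=5
mov esi, 2 → esi=2
xor ecx, 18 → ecx=5^18=23
add esi, 3 → esi=2+3=5
cmp esi, 14  (cmp 5,14)
jne L1: taken
xor ecx, 18 → ecx=23^18=5
add esi, 3 → esi=5+3=8
cmp esi, 14  (cmp 8,14)
jne L1: taken
xor ecx, 18 → ecx=5^18=23
add esi, 3 → esi=8+3=11
cmp esi, 14  (cmp 11,14)
jne L1: taken
xor ecx, 18 → ecx=23^18=5
add esi, 3 → esi=11+3=14
cmp esi, 14  (cmp 14,14)
jne L1: not taken
add ecx, eax → ecx=5+6=11
halt.
Total executed instructions: 21.

21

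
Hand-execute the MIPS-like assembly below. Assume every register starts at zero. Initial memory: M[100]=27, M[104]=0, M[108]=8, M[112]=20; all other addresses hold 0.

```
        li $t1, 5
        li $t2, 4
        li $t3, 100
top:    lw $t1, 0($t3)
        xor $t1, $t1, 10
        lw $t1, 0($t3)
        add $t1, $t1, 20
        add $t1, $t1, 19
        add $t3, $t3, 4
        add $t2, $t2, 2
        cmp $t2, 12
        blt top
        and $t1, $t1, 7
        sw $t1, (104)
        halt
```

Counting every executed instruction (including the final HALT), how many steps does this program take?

li $t1, 5 → $t1=5
li $t2, 4 → $t2=4
li $t3, 100 → $t3=100
lw $t1, 0($t3) → $t1=M[100]=27
xor $t1, $t1, 10 → $t1=27^10=17
lw $t1, 0($t3) → $t1=M[100]=27
add $t1, $t1, 20 → $t1=27+20=47
add $t1, $t1, 19 → $t1=47+19=66
add $t3, $t3, 4 → $t3=100+4=104
add $t2, $t2, 2 → $t2=4+2=6
cmp $t2, 12  (cmp 6,12)
blt top: taken
lw $t1, 0($t3) → $t1=M[104]=0
xor $t1, $t1, 10 → $t1=0^10=10
lw $t1, 0($t3) → $t1=M[104]=0
add $t1, $t1, 20 → $t1=0+20=20
add $t1, $t1, 19 → $t1=20+19=39
add $t3, $t3, 4 → $t3=104+4=108
add $t2, $t2, 2 → $t2=6+2=8
cmp $t2, 12  (cmp 8,12)
blt top: taken
lw $t1, 0($t3) → $t1=M[108]=8
xor $t1, $t1, 10 → $t1=8^10=2
lw $t1, 0($t3) → $t1=M[108]=8
add $t1, $t1, 20 → $t1=8+20=28
add $t1, $t1, 19 → $t1=28+19=47
add $t3, $t3, 4 → $t3=108+4=112
add $t2, $t2, 2 → $t2=8+2=10
cmp $t2, 12  (cmp 10,12)
blt top: taken
lw $t1, 0($t3) → $t1=M[112]=20
xor $t1, $t1, 10 → $t1=20^10=30
lw $t1, 0($t3) → $t1=M[112]=20
add $t1, $t1, 20 → $t1=20+20=40
add $t1, $t1, 19 → $t1=40+19=59
add $t3, $t3, 4 → $t3=112+4=116
add $t2, $t2, 2 → $t2=10+2=12
cmp $t2, 12  (cmp 12,12)
blt top: not taken
and $t1, $t1, 7 → $t1=59&7=3
sw $t1, (104) → M[104]=3
halt.
Total executed instructions: 42.

42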